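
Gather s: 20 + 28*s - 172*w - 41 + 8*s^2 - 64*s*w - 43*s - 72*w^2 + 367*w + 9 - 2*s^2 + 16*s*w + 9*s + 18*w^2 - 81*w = 6*s^2 + s*(-48*w - 6) - 54*w^2 + 114*w - 12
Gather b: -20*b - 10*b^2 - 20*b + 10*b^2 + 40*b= 0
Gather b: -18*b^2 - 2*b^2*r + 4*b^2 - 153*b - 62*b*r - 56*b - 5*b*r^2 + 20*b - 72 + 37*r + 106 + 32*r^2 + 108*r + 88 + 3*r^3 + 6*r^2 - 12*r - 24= b^2*(-2*r - 14) + b*(-5*r^2 - 62*r - 189) + 3*r^3 + 38*r^2 + 133*r + 98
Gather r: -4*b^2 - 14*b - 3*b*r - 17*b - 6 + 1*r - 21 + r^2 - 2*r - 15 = -4*b^2 - 31*b + r^2 + r*(-3*b - 1) - 42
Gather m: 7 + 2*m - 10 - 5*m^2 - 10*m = -5*m^2 - 8*m - 3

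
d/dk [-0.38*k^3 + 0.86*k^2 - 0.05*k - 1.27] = -1.14*k^2 + 1.72*k - 0.05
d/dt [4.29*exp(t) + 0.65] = 4.29*exp(t)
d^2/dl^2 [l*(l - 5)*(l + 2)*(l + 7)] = 12*l^2 + 24*l - 62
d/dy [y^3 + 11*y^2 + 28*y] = 3*y^2 + 22*y + 28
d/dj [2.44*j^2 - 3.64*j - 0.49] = 4.88*j - 3.64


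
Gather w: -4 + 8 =4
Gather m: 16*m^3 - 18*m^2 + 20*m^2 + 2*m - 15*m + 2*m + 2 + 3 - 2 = 16*m^3 + 2*m^2 - 11*m + 3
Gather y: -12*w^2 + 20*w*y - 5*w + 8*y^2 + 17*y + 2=-12*w^2 - 5*w + 8*y^2 + y*(20*w + 17) + 2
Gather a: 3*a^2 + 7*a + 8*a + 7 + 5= 3*a^2 + 15*a + 12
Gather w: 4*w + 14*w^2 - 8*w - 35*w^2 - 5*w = -21*w^2 - 9*w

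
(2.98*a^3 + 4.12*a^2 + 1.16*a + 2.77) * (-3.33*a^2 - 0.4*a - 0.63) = -9.9234*a^5 - 14.9116*a^4 - 7.3882*a^3 - 12.2837*a^2 - 1.8388*a - 1.7451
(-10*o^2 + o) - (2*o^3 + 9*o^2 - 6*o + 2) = -2*o^3 - 19*o^2 + 7*o - 2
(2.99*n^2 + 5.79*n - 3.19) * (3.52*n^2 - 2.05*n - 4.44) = 10.5248*n^4 + 14.2513*n^3 - 36.3739*n^2 - 19.1681*n + 14.1636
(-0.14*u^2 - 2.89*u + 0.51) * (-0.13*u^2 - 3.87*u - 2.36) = 0.0182*u^4 + 0.9175*u^3 + 11.4484*u^2 + 4.8467*u - 1.2036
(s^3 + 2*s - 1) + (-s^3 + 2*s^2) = 2*s^2 + 2*s - 1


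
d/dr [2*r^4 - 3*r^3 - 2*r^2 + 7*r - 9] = 8*r^3 - 9*r^2 - 4*r + 7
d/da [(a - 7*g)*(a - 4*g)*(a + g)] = 3*a^2 - 20*a*g + 17*g^2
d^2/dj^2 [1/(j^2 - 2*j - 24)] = 2*(j^2 - 2*j - 4*(j - 1)^2 - 24)/(-j^2 + 2*j + 24)^3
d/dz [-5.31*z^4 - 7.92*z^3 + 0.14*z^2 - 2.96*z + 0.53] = -21.24*z^3 - 23.76*z^2 + 0.28*z - 2.96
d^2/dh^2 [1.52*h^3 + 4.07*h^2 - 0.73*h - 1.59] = 9.12*h + 8.14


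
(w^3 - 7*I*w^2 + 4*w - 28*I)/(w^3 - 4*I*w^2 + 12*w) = (w^2 - 9*I*w - 14)/(w*(w - 6*I))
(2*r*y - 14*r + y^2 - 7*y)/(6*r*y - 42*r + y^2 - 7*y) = (2*r + y)/(6*r + y)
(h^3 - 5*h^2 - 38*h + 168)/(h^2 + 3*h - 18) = (h^2 - 11*h + 28)/(h - 3)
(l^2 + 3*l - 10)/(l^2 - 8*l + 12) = (l + 5)/(l - 6)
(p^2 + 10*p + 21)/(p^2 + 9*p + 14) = (p + 3)/(p + 2)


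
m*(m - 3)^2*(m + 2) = m^4 - 4*m^3 - 3*m^2 + 18*m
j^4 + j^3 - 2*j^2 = j^2*(j - 1)*(j + 2)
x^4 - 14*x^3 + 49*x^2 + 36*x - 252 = (x - 7)*(x - 6)*(x - 3)*(x + 2)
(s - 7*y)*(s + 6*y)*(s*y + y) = s^3*y - s^2*y^2 + s^2*y - 42*s*y^3 - s*y^2 - 42*y^3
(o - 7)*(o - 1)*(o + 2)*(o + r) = o^4 + o^3*r - 6*o^3 - 6*o^2*r - 9*o^2 - 9*o*r + 14*o + 14*r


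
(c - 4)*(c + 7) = c^2 + 3*c - 28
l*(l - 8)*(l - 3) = l^3 - 11*l^2 + 24*l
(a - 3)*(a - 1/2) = a^2 - 7*a/2 + 3/2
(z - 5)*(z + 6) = z^2 + z - 30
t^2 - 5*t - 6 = (t - 6)*(t + 1)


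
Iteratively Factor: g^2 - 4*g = (g)*(g - 4)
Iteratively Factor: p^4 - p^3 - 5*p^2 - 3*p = (p)*(p^3 - p^2 - 5*p - 3) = p*(p + 1)*(p^2 - 2*p - 3) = p*(p + 1)^2*(p - 3)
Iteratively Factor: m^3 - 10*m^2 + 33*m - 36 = (m - 3)*(m^2 - 7*m + 12) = (m - 3)^2*(m - 4)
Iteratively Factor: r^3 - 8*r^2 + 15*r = (r)*(r^2 - 8*r + 15) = r*(r - 5)*(r - 3)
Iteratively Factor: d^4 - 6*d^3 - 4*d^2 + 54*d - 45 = (d - 5)*(d^3 - d^2 - 9*d + 9) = (d - 5)*(d - 1)*(d^2 - 9) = (d - 5)*(d - 1)*(d + 3)*(d - 3)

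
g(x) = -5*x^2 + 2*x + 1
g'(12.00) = -118.00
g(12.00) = -695.00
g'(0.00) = 2.00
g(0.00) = 1.00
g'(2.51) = -23.10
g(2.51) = -25.48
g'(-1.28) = 14.80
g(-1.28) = -9.75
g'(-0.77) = 9.70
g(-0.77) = -3.50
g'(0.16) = 0.40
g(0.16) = 1.19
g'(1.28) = -10.80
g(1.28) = -4.63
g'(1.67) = -14.70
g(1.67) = -9.60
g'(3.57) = -33.70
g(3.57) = -55.58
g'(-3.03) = 32.30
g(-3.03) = -50.96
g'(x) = 2 - 10*x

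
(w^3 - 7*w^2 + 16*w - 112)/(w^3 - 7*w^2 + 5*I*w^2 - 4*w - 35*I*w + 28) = (w - 4*I)/(w + I)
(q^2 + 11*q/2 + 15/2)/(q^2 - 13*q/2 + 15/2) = (2*q^2 + 11*q + 15)/(2*q^2 - 13*q + 15)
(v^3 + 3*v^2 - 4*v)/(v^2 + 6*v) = (v^2 + 3*v - 4)/(v + 6)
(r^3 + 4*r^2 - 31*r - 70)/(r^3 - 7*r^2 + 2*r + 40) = (r + 7)/(r - 4)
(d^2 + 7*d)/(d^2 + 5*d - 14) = d/(d - 2)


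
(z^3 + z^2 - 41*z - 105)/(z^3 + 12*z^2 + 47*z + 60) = (z - 7)/(z + 4)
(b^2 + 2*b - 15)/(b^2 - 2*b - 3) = (b + 5)/(b + 1)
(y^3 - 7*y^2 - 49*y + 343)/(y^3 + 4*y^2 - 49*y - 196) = (y - 7)/(y + 4)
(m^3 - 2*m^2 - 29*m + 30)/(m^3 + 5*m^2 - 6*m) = (m^2 - m - 30)/(m*(m + 6))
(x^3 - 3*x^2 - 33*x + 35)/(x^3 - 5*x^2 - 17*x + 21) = (x + 5)/(x + 3)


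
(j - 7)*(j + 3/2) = j^2 - 11*j/2 - 21/2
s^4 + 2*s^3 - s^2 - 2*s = s*(s - 1)*(s + 1)*(s + 2)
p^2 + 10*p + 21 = (p + 3)*(p + 7)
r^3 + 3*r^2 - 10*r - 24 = (r - 3)*(r + 2)*(r + 4)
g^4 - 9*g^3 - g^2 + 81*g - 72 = (g - 8)*(g - 3)*(g - 1)*(g + 3)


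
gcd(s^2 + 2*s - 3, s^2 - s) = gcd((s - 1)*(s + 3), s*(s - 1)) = s - 1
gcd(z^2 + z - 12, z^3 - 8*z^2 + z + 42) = z - 3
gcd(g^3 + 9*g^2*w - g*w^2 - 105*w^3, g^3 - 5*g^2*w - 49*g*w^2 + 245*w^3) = g + 7*w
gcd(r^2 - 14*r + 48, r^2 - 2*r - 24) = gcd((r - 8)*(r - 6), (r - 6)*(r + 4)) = r - 6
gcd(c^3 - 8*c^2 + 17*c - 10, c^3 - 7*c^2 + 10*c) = c^2 - 7*c + 10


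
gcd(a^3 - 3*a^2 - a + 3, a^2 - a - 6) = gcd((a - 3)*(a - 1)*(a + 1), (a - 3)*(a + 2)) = a - 3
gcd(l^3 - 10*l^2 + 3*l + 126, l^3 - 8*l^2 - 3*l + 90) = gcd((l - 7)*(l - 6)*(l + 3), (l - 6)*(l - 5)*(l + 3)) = l^2 - 3*l - 18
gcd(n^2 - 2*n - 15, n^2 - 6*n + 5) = n - 5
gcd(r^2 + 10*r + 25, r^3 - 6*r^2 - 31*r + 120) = r + 5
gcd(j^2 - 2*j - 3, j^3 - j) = j + 1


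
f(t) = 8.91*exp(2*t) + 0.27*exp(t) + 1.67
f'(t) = 17.82*exp(2*t) + 0.27*exp(t)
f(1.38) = 143.52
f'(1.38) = 282.63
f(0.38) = 21.12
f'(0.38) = 38.50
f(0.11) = 13.07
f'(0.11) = 22.51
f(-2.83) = 1.72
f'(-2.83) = 0.08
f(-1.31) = 2.39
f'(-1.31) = 1.37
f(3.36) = 7394.21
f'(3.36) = 14777.30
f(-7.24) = 1.67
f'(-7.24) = 0.00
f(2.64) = 1755.11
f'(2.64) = 3503.09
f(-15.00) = 1.67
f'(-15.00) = 0.00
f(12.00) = 236018122122.37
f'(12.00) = 472036200297.60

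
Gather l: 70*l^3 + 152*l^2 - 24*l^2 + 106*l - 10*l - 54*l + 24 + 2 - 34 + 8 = 70*l^3 + 128*l^2 + 42*l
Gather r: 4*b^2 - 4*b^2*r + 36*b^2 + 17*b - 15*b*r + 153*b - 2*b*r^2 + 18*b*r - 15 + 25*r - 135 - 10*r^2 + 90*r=40*b^2 + 170*b + r^2*(-2*b - 10) + r*(-4*b^2 + 3*b + 115) - 150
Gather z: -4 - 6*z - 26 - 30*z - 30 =-36*z - 60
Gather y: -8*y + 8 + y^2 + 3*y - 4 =y^2 - 5*y + 4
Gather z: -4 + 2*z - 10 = 2*z - 14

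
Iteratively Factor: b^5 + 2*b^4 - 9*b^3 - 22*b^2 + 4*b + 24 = (b + 2)*(b^4 - 9*b^2 - 4*b + 12) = (b - 3)*(b + 2)*(b^3 + 3*b^2 - 4) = (b - 3)*(b - 1)*(b + 2)*(b^2 + 4*b + 4) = (b - 3)*(b - 1)*(b + 2)^2*(b + 2)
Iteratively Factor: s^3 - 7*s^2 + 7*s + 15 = (s + 1)*(s^2 - 8*s + 15) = (s - 5)*(s + 1)*(s - 3)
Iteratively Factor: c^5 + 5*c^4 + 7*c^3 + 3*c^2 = (c + 1)*(c^4 + 4*c^3 + 3*c^2) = (c + 1)*(c + 3)*(c^3 + c^2) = c*(c + 1)*(c + 3)*(c^2 + c) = c*(c + 1)^2*(c + 3)*(c)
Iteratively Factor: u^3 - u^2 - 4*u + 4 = (u - 1)*(u^2 - 4) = (u - 1)*(u + 2)*(u - 2)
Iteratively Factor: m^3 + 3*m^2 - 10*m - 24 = (m + 4)*(m^2 - m - 6) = (m - 3)*(m + 4)*(m + 2)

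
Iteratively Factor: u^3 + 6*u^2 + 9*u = (u + 3)*(u^2 + 3*u) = (u + 3)^2*(u)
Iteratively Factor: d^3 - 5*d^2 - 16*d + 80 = (d + 4)*(d^2 - 9*d + 20) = (d - 4)*(d + 4)*(d - 5)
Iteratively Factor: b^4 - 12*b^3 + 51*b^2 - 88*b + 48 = (b - 4)*(b^3 - 8*b^2 + 19*b - 12) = (b - 4)*(b - 3)*(b^2 - 5*b + 4) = (b - 4)^2*(b - 3)*(b - 1)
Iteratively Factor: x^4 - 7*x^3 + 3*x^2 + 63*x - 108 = (x - 4)*(x^3 - 3*x^2 - 9*x + 27) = (x - 4)*(x - 3)*(x^2 - 9) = (x - 4)*(x - 3)*(x + 3)*(x - 3)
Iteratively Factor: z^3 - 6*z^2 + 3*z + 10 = (z + 1)*(z^2 - 7*z + 10) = (z - 5)*(z + 1)*(z - 2)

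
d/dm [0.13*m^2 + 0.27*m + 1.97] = 0.26*m + 0.27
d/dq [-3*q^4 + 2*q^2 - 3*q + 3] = -12*q^3 + 4*q - 3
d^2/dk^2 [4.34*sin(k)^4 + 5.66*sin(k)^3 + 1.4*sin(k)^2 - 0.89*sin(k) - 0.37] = -69.44*sin(k)^4 - 50.94*sin(k)^3 + 46.48*sin(k)^2 + 34.85*sin(k) + 2.8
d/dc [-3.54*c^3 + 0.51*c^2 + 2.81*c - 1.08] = -10.62*c^2 + 1.02*c + 2.81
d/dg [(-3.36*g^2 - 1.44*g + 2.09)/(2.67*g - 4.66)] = (-8.9712*g^2 + 31.3152*g + 1.1301)/(7.1289*g^2 - 24.8844*g + 21.7156)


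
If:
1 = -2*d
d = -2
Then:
No Solution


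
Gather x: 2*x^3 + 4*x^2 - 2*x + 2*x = 2*x^3 + 4*x^2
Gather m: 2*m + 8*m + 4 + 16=10*m + 20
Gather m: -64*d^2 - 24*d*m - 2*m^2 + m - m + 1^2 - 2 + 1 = -64*d^2 - 24*d*m - 2*m^2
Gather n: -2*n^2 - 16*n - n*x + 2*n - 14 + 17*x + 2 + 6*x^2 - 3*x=-2*n^2 + n*(-x - 14) + 6*x^2 + 14*x - 12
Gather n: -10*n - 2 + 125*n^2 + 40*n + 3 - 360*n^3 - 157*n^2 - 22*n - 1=-360*n^3 - 32*n^2 + 8*n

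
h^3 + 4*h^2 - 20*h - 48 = (h - 4)*(h + 2)*(h + 6)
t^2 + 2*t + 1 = (t + 1)^2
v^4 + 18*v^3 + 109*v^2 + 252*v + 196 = (v + 2)^2*(v + 7)^2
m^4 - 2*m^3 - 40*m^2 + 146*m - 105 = (m - 5)*(m - 3)*(m - 1)*(m + 7)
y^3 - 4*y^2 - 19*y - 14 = (y - 7)*(y + 1)*(y + 2)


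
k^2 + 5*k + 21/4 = (k + 3/2)*(k + 7/2)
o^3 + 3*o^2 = o^2*(o + 3)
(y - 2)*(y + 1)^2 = y^3 - 3*y - 2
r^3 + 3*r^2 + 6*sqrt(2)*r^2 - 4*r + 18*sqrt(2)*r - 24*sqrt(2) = (r - 1)*(r + 4)*(r + 6*sqrt(2))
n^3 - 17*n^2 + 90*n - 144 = (n - 8)*(n - 6)*(n - 3)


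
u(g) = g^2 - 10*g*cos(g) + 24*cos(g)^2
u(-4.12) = 1.45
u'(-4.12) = -14.60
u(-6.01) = 116.24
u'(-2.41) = -5.14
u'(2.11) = 48.61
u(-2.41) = 1.16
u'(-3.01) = 1.60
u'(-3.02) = 1.77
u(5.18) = 8.36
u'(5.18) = -21.07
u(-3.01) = 2.81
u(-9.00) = 18.92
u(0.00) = 24.00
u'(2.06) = 46.91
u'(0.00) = -10.00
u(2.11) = 21.61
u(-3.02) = 2.79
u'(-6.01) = -50.33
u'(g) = 10*g*sin(g) + 2*g - 48*sin(g)*cos(g) - 10*cos(g)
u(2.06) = 19.22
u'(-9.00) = 10.18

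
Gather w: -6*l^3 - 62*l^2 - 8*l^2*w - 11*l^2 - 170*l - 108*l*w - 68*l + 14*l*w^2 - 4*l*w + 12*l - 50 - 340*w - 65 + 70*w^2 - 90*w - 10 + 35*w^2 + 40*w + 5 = -6*l^3 - 73*l^2 - 226*l + w^2*(14*l + 105) + w*(-8*l^2 - 112*l - 390) - 120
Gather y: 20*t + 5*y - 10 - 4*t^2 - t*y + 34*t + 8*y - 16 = -4*t^2 + 54*t + y*(13 - t) - 26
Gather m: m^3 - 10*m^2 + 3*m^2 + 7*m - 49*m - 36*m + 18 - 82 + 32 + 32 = m^3 - 7*m^2 - 78*m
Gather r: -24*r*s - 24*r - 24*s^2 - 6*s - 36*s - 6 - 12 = r*(-24*s - 24) - 24*s^2 - 42*s - 18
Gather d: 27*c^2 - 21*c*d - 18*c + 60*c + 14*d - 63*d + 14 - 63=27*c^2 + 42*c + d*(-21*c - 49) - 49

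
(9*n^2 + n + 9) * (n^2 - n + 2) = 9*n^4 - 8*n^3 + 26*n^2 - 7*n + 18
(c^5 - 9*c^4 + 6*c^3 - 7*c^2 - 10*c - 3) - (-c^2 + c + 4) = c^5 - 9*c^4 + 6*c^3 - 6*c^2 - 11*c - 7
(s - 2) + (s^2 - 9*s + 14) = s^2 - 8*s + 12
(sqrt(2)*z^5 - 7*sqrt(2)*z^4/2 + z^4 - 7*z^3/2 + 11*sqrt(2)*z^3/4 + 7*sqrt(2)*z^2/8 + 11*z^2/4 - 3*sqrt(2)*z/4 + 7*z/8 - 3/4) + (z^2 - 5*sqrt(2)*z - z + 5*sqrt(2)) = sqrt(2)*z^5 - 7*sqrt(2)*z^4/2 + z^4 - 7*z^3/2 + 11*sqrt(2)*z^3/4 + 7*sqrt(2)*z^2/8 + 15*z^2/4 - 23*sqrt(2)*z/4 - z/8 - 3/4 + 5*sqrt(2)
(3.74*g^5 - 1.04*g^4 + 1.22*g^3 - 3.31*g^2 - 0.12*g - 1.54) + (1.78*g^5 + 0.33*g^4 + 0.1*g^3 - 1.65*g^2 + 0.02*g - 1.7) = 5.52*g^5 - 0.71*g^4 + 1.32*g^3 - 4.96*g^2 - 0.1*g - 3.24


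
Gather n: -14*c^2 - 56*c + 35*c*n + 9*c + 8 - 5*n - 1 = -14*c^2 - 47*c + n*(35*c - 5) + 7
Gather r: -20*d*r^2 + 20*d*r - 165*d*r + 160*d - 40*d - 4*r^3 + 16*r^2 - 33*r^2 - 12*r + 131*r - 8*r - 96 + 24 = 120*d - 4*r^3 + r^2*(-20*d - 17) + r*(111 - 145*d) - 72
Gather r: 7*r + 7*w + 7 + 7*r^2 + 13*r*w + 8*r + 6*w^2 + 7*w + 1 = 7*r^2 + r*(13*w + 15) + 6*w^2 + 14*w + 8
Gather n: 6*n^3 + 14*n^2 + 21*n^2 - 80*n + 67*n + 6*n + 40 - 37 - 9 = 6*n^3 + 35*n^2 - 7*n - 6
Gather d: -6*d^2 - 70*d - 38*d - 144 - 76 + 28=-6*d^2 - 108*d - 192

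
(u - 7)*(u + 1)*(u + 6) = u^3 - 43*u - 42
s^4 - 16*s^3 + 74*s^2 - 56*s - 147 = (s - 7)^2*(s - 3)*(s + 1)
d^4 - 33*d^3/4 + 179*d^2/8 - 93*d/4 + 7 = (d - 4)*(d - 2)*(d - 7/4)*(d - 1/2)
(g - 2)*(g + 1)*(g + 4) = g^3 + 3*g^2 - 6*g - 8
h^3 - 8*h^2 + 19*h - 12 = (h - 4)*(h - 3)*(h - 1)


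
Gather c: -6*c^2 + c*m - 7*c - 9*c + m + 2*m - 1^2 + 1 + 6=-6*c^2 + c*(m - 16) + 3*m + 6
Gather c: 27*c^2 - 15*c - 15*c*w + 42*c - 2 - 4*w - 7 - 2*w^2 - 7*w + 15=27*c^2 + c*(27 - 15*w) - 2*w^2 - 11*w + 6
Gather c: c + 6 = c + 6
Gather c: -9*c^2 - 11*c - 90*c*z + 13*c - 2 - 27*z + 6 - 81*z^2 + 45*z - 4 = -9*c^2 + c*(2 - 90*z) - 81*z^2 + 18*z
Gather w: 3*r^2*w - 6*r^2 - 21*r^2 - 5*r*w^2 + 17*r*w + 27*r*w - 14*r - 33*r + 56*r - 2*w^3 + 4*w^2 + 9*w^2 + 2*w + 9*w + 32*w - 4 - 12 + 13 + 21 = -27*r^2 + 9*r - 2*w^3 + w^2*(13 - 5*r) + w*(3*r^2 + 44*r + 43) + 18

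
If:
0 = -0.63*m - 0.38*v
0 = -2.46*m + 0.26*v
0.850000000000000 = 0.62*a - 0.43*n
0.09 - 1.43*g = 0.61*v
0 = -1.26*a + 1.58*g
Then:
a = 0.08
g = 0.06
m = 0.00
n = -1.86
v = 0.00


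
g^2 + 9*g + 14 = (g + 2)*(g + 7)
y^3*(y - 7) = y^4 - 7*y^3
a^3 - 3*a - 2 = (a - 2)*(a + 1)^2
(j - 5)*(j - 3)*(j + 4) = j^3 - 4*j^2 - 17*j + 60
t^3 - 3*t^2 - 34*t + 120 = (t - 5)*(t - 4)*(t + 6)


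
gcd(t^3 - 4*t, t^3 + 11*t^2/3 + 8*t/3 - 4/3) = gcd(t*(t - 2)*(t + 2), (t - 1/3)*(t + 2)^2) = t + 2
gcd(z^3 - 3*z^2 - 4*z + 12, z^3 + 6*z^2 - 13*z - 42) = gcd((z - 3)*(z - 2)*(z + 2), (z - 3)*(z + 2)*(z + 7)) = z^2 - z - 6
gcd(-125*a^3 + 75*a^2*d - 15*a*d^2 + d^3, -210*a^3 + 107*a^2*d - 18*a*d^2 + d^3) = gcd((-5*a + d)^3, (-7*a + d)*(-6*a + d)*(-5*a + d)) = 5*a - d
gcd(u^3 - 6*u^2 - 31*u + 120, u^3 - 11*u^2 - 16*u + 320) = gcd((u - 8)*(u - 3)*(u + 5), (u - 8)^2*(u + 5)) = u^2 - 3*u - 40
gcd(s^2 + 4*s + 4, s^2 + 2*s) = s + 2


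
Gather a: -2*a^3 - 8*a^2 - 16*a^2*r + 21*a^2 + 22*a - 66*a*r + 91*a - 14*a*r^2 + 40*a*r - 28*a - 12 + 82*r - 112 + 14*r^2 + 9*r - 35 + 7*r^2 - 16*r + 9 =-2*a^3 + a^2*(13 - 16*r) + a*(-14*r^2 - 26*r + 85) + 21*r^2 + 75*r - 150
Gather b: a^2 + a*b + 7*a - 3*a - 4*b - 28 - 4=a^2 + 4*a + b*(a - 4) - 32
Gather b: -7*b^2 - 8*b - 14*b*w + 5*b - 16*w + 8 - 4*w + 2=-7*b^2 + b*(-14*w - 3) - 20*w + 10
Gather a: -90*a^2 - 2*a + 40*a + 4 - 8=-90*a^2 + 38*a - 4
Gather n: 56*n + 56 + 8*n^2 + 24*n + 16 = 8*n^2 + 80*n + 72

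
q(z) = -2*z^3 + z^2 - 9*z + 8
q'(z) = -6*z^2 + 2*z - 9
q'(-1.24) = -20.71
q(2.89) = -57.93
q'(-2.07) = -38.85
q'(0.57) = -9.81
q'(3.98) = -96.08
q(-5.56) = 432.71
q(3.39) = -88.93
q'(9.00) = -477.00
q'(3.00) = -57.00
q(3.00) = -64.00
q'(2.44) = -39.84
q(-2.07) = 48.65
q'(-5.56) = -205.60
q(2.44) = -37.06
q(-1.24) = 24.51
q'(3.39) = -71.17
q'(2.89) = -53.33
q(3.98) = -138.07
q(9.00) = -1450.00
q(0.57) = 2.82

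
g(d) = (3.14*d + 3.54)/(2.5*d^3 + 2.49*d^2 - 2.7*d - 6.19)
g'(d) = (3.14*d + 3.54)*(-7.5*d^2 - 4.98*d + 2.7)/(2.5*d^3 + 2.49*d^2 - 2.7*d - 6.19)^2 + 3.14/(2.5*d^3 + 2.49*d^2 - 2.7*d - 6.19)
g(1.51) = 2.06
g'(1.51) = -10.46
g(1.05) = -2.02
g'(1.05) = -7.37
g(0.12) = -0.61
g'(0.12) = -0.30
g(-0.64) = -0.37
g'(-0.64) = -0.51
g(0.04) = -0.58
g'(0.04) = -0.27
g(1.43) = 3.42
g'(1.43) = -27.36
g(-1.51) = 0.24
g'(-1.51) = -0.30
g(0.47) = -0.75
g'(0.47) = -0.62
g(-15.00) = 0.01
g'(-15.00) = 0.00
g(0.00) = -0.57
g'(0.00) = -0.26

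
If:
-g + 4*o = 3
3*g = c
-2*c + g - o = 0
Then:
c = -3/7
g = -1/7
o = 5/7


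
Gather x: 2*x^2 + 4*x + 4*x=2*x^2 + 8*x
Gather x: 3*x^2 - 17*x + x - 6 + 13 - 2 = 3*x^2 - 16*x + 5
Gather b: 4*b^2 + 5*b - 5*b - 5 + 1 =4*b^2 - 4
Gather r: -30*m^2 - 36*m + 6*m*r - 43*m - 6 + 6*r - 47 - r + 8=-30*m^2 - 79*m + r*(6*m + 5) - 45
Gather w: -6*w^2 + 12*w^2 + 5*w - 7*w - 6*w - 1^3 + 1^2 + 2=6*w^2 - 8*w + 2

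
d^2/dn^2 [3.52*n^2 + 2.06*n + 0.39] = 7.04000000000000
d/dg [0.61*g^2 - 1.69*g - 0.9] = 1.22*g - 1.69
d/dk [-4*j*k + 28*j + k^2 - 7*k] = -4*j + 2*k - 7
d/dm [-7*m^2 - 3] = -14*m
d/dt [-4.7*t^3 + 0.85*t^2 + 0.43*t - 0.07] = -14.1*t^2 + 1.7*t + 0.43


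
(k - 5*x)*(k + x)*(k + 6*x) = k^3 + 2*k^2*x - 29*k*x^2 - 30*x^3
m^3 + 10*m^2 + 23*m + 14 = (m + 1)*(m + 2)*(m + 7)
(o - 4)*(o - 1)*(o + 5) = o^3 - 21*o + 20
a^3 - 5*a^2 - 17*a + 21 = (a - 7)*(a - 1)*(a + 3)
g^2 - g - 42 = (g - 7)*(g + 6)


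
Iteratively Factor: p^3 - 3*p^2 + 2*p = (p)*(p^2 - 3*p + 2) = p*(p - 2)*(p - 1)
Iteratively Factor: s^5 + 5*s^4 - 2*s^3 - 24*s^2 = (s)*(s^4 + 5*s^3 - 2*s^2 - 24*s) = s*(s + 3)*(s^3 + 2*s^2 - 8*s) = s^2*(s + 3)*(s^2 + 2*s - 8) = s^2*(s - 2)*(s + 3)*(s + 4)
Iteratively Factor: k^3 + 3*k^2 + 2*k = (k + 2)*(k^2 + k) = k*(k + 2)*(k + 1)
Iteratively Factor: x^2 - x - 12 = (x - 4)*(x + 3)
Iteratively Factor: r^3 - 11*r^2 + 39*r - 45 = (r - 5)*(r^2 - 6*r + 9) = (r - 5)*(r - 3)*(r - 3)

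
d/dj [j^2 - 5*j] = 2*j - 5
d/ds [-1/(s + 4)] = (s + 4)^(-2)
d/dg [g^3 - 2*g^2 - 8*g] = 3*g^2 - 4*g - 8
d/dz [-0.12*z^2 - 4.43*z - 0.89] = -0.24*z - 4.43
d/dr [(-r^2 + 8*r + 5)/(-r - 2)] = (r^2 + 4*r - 11)/(r^2 + 4*r + 4)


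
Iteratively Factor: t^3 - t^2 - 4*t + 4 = (t - 1)*(t^2 - 4) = (t - 1)*(t + 2)*(t - 2)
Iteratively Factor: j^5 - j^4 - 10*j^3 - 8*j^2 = (j + 1)*(j^4 - 2*j^3 - 8*j^2) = (j - 4)*(j + 1)*(j^3 + 2*j^2) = j*(j - 4)*(j + 1)*(j^2 + 2*j) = j^2*(j - 4)*(j + 1)*(j + 2)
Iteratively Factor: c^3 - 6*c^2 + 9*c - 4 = (c - 1)*(c^2 - 5*c + 4) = (c - 4)*(c - 1)*(c - 1)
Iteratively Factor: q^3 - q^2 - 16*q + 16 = (q - 4)*(q^2 + 3*q - 4) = (q - 4)*(q - 1)*(q + 4)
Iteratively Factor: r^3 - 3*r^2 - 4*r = (r)*(r^2 - 3*r - 4) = r*(r - 4)*(r + 1)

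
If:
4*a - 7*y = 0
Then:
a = 7*y/4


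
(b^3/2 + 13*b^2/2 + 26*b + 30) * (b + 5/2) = b^4/2 + 31*b^3/4 + 169*b^2/4 + 95*b + 75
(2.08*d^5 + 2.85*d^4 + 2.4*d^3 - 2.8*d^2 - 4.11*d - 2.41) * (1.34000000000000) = 2.7872*d^5 + 3.819*d^4 + 3.216*d^3 - 3.752*d^2 - 5.5074*d - 3.2294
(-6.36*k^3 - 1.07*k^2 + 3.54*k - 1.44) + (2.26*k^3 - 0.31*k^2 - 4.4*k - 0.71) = -4.1*k^3 - 1.38*k^2 - 0.86*k - 2.15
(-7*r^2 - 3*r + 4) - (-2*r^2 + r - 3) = -5*r^2 - 4*r + 7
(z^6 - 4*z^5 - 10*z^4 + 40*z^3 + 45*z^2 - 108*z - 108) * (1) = z^6 - 4*z^5 - 10*z^4 + 40*z^3 + 45*z^2 - 108*z - 108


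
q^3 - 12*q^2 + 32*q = q*(q - 8)*(q - 4)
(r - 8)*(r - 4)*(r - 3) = r^3 - 15*r^2 + 68*r - 96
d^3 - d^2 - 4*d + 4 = (d - 2)*(d - 1)*(d + 2)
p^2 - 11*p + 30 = (p - 6)*(p - 5)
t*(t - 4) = t^2 - 4*t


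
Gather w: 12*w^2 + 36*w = 12*w^2 + 36*w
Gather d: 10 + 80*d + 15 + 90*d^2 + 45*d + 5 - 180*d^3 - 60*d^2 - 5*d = -180*d^3 + 30*d^2 + 120*d + 30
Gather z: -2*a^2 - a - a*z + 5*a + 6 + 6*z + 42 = -2*a^2 + 4*a + z*(6 - a) + 48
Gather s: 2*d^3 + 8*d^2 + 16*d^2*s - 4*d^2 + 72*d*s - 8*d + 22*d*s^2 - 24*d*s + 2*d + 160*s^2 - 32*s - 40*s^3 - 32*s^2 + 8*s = 2*d^3 + 4*d^2 - 6*d - 40*s^3 + s^2*(22*d + 128) + s*(16*d^2 + 48*d - 24)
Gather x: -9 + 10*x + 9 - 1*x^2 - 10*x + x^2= 0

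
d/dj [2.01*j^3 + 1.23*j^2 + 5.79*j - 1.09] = 6.03*j^2 + 2.46*j + 5.79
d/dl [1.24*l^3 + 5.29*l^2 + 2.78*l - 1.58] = 3.72*l^2 + 10.58*l + 2.78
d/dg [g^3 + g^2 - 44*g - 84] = 3*g^2 + 2*g - 44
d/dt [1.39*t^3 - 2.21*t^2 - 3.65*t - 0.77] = 4.17*t^2 - 4.42*t - 3.65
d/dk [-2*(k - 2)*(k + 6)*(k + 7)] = -6*k^2 - 44*k - 32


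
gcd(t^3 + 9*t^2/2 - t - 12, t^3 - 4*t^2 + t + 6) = 1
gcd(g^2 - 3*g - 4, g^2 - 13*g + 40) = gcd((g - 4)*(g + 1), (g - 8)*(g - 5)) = 1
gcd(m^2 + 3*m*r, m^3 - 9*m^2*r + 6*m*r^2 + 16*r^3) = 1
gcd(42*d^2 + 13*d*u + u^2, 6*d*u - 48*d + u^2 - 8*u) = 6*d + u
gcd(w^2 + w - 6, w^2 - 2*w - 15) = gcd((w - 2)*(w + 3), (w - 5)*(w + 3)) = w + 3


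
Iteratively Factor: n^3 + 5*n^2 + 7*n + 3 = (n + 1)*(n^2 + 4*n + 3) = (n + 1)*(n + 3)*(n + 1)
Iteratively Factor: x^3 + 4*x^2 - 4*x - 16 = (x + 4)*(x^2 - 4) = (x - 2)*(x + 4)*(x + 2)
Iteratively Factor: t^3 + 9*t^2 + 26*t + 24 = (t + 4)*(t^2 + 5*t + 6) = (t + 3)*(t + 4)*(t + 2)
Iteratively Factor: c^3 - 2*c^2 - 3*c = (c)*(c^2 - 2*c - 3) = c*(c + 1)*(c - 3)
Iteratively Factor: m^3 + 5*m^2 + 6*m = (m + 2)*(m^2 + 3*m) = (m + 2)*(m + 3)*(m)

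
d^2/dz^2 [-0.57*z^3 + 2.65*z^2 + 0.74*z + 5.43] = 5.3 - 3.42*z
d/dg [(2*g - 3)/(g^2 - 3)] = 2*(-g^2 + 3*g - 3)/(g^4 - 6*g^2 + 9)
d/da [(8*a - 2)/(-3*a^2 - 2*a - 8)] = 4*(6*a^2 - 3*a - 17)/(9*a^4 + 12*a^3 + 52*a^2 + 32*a + 64)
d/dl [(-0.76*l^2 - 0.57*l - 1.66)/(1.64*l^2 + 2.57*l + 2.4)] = (-1.0184*l^2 + 1.7968*l + 2.8982)/(2.6896*l^4 + 8.4296*l^3 + 14.4769*l^2 + 12.336*l + 5.76)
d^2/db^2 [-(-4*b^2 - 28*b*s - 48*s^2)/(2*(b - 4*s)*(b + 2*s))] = 12*s*(-3*b^3 - 20*b^2*s - 32*b*s^2 - 32*s^3)/(-b^6 + 6*b^5*s + 12*b^4*s^2 - 88*b^3*s^3 - 96*b^2*s^4 + 384*b*s^5 + 512*s^6)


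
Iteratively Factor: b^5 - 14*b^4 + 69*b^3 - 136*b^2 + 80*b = (b - 5)*(b^4 - 9*b^3 + 24*b^2 - 16*b) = b*(b - 5)*(b^3 - 9*b^2 + 24*b - 16) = b*(b - 5)*(b - 4)*(b^2 - 5*b + 4) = b*(b - 5)*(b - 4)^2*(b - 1)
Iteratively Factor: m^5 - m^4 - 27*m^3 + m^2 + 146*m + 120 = (m + 2)*(m^4 - 3*m^3 - 21*m^2 + 43*m + 60) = (m - 3)*(m + 2)*(m^3 - 21*m - 20) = (m - 5)*(m - 3)*(m + 2)*(m^2 + 5*m + 4) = (m - 5)*(m - 3)*(m + 2)*(m + 4)*(m + 1)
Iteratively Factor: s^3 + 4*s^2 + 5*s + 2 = (s + 2)*(s^2 + 2*s + 1) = (s + 1)*(s + 2)*(s + 1)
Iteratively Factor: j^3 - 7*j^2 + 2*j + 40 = (j + 2)*(j^2 - 9*j + 20) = (j - 4)*(j + 2)*(j - 5)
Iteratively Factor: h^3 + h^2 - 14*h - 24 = (h + 2)*(h^2 - h - 12) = (h + 2)*(h + 3)*(h - 4)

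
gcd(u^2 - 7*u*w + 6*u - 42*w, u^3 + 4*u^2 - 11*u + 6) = u + 6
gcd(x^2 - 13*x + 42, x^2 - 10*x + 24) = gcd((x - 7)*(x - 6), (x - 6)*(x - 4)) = x - 6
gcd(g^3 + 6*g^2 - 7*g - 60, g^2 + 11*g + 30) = g + 5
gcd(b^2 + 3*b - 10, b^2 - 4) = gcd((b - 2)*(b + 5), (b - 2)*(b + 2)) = b - 2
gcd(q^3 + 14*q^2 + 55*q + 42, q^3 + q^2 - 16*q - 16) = q + 1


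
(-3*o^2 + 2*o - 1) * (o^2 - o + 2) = -3*o^4 + 5*o^3 - 9*o^2 + 5*o - 2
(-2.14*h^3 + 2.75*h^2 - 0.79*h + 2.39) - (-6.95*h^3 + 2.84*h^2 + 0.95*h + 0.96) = 4.81*h^3 - 0.0899999999999999*h^2 - 1.74*h + 1.43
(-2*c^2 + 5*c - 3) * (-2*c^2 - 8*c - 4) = 4*c^4 + 6*c^3 - 26*c^2 + 4*c + 12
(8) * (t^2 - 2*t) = 8*t^2 - 16*t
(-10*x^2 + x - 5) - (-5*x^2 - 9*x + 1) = -5*x^2 + 10*x - 6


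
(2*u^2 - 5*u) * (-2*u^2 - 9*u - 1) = -4*u^4 - 8*u^3 + 43*u^2 + 5*u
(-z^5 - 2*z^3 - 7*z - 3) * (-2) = 2*z^5 + 4*z^3 + 14*z + 6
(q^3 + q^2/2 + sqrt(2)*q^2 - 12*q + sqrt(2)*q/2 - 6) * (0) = 0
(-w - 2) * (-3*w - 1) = 3*w^2 + 7*w + 2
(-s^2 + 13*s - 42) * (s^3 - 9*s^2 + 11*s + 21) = -s^5 + 22*s^4 - 170*s^3 + 500*s^2 - 189*s - 882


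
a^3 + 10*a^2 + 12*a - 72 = (a - 2)*(a + 6)^2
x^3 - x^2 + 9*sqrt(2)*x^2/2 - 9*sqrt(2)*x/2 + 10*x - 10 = (x - 1)*(x + 2*sqrt(2))*(x + 5*sqrt(2)/2)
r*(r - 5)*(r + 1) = r^3 - 4*r^2 - 5*r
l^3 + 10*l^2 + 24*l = l*(l + 4)*(l + 6)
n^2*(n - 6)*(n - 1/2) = n^4 - 13*n^3/2 + 3*n^2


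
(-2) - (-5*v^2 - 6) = 5*v^2 + 4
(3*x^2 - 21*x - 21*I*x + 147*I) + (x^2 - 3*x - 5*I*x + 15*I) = 4*x^2 - 24*x - 26*I*x + 162*I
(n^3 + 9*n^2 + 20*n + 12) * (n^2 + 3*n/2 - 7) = n^5 + 21*n^4/2 + 53*n^3/2 - 21*n^2 - 122*n - 84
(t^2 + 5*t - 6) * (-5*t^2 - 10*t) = -5*t^4 - 35*t^3 - 20*t^2 + 60*t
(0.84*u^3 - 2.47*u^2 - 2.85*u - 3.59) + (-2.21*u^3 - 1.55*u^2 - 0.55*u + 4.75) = -1.37*u^3 - 4.02*u^2 - 3.4*u + 1.16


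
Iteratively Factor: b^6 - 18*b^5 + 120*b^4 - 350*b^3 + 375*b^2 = (b - 3)*(b^5 - 15*b^4 + 75*b^3 - 125*b^2) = (b - 5)*(b - 3)*(b^4 - 10*b^3 + 25*b^2) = (b - 5)^2*(b - 3)*(b^3 - 5*b^2) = (b - 5)^3*(b - 3)*(b^2) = b*(b - 5)^3*(b - 3)*(b)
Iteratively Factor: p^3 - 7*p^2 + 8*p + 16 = (p - 4)*(p^2 - 3*p - 4) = (p - 4)*(p + 1)*(p - 4)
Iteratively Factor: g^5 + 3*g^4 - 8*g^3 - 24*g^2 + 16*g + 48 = (g + 3)*(g^4 - 8*g^2 + 16) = (g - 2)*(g + 3)*(g^3 + 2*g^2 - 4*g - 8) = (g - 2)^2*(g + 3)*(g^2 + 4*g + 4) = (g - 2)^2*(g + 2)*(g + 3)*(g + 2)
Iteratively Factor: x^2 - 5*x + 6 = (x - 3)*(x - 2)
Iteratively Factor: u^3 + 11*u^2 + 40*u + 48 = (u + 4)*(u^2 + 7*u + 12) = (u + 4)^2*(u + 3)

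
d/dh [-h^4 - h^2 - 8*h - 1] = -4*h^3 - 2*h - 8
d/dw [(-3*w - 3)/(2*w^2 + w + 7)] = 3*(-2*w^2 - w + (w + 1)*(4*w + 1) - 7)/(2*w^2 + w + 7)^2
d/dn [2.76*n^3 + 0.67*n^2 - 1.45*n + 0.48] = 8.28*n^2 + 1.34*n - 1.45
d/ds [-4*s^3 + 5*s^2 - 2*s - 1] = -12*s^2 + 10*s - 2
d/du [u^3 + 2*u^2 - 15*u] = 3*u^2 + 4*u - 15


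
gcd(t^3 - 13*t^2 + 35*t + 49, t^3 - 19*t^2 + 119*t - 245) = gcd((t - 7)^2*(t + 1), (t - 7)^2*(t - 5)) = t^2 - 14*t + 49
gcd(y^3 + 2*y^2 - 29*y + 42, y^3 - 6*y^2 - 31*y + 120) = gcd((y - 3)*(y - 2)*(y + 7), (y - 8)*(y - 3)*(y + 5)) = y - 3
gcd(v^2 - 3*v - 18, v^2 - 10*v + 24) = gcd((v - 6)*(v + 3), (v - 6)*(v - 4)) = v - 6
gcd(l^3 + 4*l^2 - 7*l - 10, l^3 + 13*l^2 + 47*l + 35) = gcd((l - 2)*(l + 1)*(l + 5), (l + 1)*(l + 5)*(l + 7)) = l^2 + 6*l + 5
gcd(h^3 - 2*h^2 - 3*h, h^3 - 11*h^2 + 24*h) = h^2 - 3*h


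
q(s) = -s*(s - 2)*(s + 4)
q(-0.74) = -6.61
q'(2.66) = -23.87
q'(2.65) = -23.67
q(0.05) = 0.39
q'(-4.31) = -30.49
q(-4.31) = 8.43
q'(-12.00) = -376.00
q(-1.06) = -9.54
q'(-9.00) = -199.00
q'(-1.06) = 8.87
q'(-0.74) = 9.32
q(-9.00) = 495.00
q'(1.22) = -1.35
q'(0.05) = 7.79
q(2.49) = -7.92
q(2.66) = -11.69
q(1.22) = 4.97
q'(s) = -s*(s - 2) - s*(s + 4) - (s - 2)*(s + 4)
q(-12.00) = 1344.00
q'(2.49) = -20.56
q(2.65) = -11.45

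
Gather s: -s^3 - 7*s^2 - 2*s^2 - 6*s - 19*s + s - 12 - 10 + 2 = -s^3 - 9*s^2 - 24*s - 20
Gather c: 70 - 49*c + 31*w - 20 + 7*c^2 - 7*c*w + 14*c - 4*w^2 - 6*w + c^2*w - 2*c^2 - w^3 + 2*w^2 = c^2*(w + 5) + c*(-7*w - 35) - w^3 - 2*w^2 + 25*w + 50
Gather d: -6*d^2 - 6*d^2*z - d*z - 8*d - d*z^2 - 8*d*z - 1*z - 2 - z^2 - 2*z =d^2*(-6*z - 6) + d*(-z^2 - 9*z - 8) - z^2 - 3*z - 2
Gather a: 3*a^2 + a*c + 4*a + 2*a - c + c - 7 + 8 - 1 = 3*a^2 + a*(c + 6)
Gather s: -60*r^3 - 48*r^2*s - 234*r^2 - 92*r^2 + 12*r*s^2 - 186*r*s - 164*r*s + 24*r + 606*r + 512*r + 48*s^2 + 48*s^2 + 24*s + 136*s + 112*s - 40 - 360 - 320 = -60*r^3 - 326*r^2 + 1142*r + s^2*(12*r + 96) + s*(-48*r^2 - 350*r + 272) - 720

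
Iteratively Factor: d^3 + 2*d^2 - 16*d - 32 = (d + 2)*(d^2 - 16) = (d - 4)*(d + 2)*(d + 4)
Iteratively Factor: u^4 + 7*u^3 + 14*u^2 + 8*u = (u + 2)*(u^3 + 5*u^2 + 4*u) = (u + 2)*(u + 4)*(u^2 + u) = u*(u + 2)*(u + 4)*(u + 1)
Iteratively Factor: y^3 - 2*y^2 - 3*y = (y - 3)*(y^2 + y) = y*(y - 3)*(y + 1)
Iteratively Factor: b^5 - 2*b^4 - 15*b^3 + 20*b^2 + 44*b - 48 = (b - 2)*(b^4 - 15*b^2 - 10*b + 24) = (b - 2)*(b + 2)*(b^3 - 2*b^2 - 11*b + 12) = (b - 2)*(b + 2)*(b + 3)*(b^2 - 5*b + 4) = (b - 2)*(b - 1)*(b + 2)*(b + 3)*(b - 4)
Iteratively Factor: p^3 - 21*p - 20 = (p + 1)*(p^2 - p - 20) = (p - 5)*(p + 1)*(p + 4)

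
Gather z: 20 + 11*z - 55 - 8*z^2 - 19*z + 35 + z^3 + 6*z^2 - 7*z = z^3 - 2*z^2 - 15*z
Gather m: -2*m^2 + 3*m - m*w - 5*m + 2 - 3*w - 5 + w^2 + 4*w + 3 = -2*m^2 + m*(-w - 2) + w^2 + w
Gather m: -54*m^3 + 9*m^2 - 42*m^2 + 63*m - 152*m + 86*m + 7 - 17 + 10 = -54*m^3 - 33*m^2 - 3*m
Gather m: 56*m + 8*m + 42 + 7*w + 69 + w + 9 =64*m + 8*w + 120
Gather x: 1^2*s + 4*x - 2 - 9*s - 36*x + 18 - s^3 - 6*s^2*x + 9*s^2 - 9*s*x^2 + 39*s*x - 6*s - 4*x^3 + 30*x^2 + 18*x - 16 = -s^3 + 9*s^2 - 14*s - 4*x^3 + x^2*(30 - 9*s) + x*(-6*s^2 + 39*s - 14)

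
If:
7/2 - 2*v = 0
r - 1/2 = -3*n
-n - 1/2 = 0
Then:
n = -1/2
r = 2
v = 7/4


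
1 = 1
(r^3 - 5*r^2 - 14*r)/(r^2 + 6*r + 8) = r*(r - 7)/(r + 4)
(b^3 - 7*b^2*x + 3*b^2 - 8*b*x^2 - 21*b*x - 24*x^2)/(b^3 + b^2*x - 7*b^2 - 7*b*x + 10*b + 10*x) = (b^2 - 8*b*x + 3*b - 24*x)/(b^2 - 7*b + 10)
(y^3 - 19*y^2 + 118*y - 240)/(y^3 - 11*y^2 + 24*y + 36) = (y^2 - 13*y + 40)/(y^2 - 5*y - 6)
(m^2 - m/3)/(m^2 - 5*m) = (m - 1/3)/(m - 5)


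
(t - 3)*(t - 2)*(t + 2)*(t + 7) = t^4 + 4*t^3 - 25*t^2 - 16*t + 84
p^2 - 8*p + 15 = (p - 5)*(p - 3)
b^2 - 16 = (b - 4)*(b + 4)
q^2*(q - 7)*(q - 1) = q^4 - 8*q^3 + 7*q^2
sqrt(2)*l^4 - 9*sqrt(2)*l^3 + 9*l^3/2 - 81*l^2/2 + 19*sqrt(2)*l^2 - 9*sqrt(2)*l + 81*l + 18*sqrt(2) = (l - 6)*(l - 3)*(l + 2*sqrt(2))*(sqrt(2)*l + 1/2)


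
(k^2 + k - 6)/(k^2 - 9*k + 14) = (k + 3)/(k - 7)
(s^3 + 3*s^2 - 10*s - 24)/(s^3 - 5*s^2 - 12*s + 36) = (s^3 + 3*s^2 - 10*s - 24)/(s^3 - 5*s^2 - 12*s + 36)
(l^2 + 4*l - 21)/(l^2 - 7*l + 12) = (l + 7)/(l - 4)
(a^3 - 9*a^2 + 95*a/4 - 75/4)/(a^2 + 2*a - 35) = (a^2 - 4*a + 15/4)/(a + 7)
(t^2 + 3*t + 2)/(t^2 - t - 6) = (t + 1)/(t - 3)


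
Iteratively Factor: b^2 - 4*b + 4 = (b - 2)*(b - 2)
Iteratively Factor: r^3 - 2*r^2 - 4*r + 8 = (r + 2)*(r^2 - 4*r + 4) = (r - 2)*(r + 2)*(r - 2)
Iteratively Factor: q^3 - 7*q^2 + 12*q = (q - 3)*(q^2 - 4*q) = q*(q - 3)*(q - 4)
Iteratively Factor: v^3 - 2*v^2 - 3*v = (v - 3)*(v^2 + v) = v*(v - 3)*(v + 1)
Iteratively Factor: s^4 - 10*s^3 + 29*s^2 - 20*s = (s - 5)*(s^3 - 5*s^2 + 4*s) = s*(s - 5)*(s^2 - 5*s + 4) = s*(s - 5)*(s - 4)*(s - 1)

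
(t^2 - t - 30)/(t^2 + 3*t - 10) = (t - 6)/(t - 2)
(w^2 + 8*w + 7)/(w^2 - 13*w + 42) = (w^2 + 8*w + 7)/(w^2 - 13*w + 42)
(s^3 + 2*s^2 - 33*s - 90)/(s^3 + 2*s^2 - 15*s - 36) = (s^2 - s - 30)/(s^2 - s - 12)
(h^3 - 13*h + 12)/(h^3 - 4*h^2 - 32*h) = (h^2 - 4*h + 3)/(h*(h - 8))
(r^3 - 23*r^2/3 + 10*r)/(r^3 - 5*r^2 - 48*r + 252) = r*(3*r - 5)/(3*(r^2 + r - 42))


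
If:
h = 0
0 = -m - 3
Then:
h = 0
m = -3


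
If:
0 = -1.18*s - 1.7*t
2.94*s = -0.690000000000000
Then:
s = -0.23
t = 0.16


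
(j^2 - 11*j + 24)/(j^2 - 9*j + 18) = (j - 8)/(j - 6)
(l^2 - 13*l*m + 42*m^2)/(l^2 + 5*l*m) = (l^2 - 13*l*m + 42*m^2)/(l*(l + 5*m))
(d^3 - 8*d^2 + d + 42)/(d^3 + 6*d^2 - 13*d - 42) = (d - 7)/(d + 7)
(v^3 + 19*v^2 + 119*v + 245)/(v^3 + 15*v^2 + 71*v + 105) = (v + 7)/(v + 3)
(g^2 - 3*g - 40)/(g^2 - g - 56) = (g + 5)/(g + 7)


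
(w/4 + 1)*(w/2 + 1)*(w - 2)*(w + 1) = w^4/8 + 5*w^3/8 - 5*w/2 - 2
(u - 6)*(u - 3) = u^2 - 9*u + 18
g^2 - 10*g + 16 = (g - 8)*(g - 2)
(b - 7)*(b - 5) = b^2 - 12*b + 35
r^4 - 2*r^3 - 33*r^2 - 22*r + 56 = (r - 7)*(r - 1)*(r + 2)*(r + 4)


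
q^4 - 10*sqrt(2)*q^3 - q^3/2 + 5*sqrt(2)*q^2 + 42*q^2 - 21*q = q*(q - 1/2)*(q - 7*sqrt(2))*(q - 3*sqrt(2))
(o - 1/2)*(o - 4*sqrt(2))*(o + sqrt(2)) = o^3 - 3*sqrt(2)*o^2 - o^2/2 - 8*o + 3*sqrt(2)*o/2 + 4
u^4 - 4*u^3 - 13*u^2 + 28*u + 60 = (u - 5)*(u - 3)*(u + 2)^2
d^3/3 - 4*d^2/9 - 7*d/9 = d*(d/3 + 1/3)*(d - 7/3)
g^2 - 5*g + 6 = (g - 3)*(g - 2)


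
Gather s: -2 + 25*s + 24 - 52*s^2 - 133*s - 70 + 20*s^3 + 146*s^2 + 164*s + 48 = 20*s^3 + 94*s^2 + 56*s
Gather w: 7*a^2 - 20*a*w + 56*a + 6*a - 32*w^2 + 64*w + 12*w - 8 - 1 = 7*a^2 + 62*a - 32*w^2 + w*(76 - 20*a) - 9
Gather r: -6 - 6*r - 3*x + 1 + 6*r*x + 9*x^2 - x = r*(6*x - 6) + 9*x^2 - 4*x - 5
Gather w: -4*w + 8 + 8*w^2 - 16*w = 8*w^2 - 20*w + 8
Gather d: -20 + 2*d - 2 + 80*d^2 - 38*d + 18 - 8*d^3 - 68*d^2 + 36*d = -8*d^3 + 12*d^2 - 4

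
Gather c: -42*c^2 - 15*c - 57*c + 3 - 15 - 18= -42*c^2 - 72*c - 30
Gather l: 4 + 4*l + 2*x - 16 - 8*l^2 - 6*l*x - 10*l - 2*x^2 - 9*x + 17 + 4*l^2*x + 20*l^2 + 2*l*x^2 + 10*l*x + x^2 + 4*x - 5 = l^2*(4*x + 12) + l*(2*x^2 + 4*x - 6) - x^2 - 3*x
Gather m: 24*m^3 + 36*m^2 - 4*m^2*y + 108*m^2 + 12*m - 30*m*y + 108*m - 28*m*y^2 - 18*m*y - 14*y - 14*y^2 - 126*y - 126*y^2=24*m^3 + m^2*(144 - 4*y) + m*(-28*y^2 - 48*y + 120) - 140*y^2 - 140*y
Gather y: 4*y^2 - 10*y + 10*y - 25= 4*y^2 - 25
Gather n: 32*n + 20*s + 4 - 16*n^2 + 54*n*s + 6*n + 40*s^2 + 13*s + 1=-16*n^2 + n*(54*s + 38) + 40*s^2 + 33*s + 5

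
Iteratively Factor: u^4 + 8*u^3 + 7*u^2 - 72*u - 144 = (u + 3)*(u^3 + 5*u^2 - 8*u - 48) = (u + 3)*(u + 4)*(u^2 + u - 12) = (u + 3)*(u + 4)^2*(u - 3)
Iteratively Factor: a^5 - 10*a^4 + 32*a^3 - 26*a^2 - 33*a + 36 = (a - 3)*(a^4 - 7*a^3 + 11*a^2 + 7*a - 12) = (a - 3)^2*(a^3 - 4*a^2 - a + 4) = (a - 3)^2*(a + 1)*(a^2 - 5*a + 4) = (a - 3)^2*(a - 1)*(a + 1)*(a - 4)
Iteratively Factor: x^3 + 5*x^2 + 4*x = (x)*(x^2 + 5*x + 4) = x*(x + 1)*(x + 4)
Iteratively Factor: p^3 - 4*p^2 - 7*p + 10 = (p + 2)*(p^2 - 6*p + 5) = (p - 5)*(p + 2)*(p - 1)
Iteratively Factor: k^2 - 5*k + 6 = (k - 2)*(k - 3)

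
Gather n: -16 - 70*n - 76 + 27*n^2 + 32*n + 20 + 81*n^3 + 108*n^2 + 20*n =81*n^3 + 135*n^2 - 18*n - 72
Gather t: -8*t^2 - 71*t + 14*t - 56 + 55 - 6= -8*t^2 - 57*t - 7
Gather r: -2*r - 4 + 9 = 5 - 2*r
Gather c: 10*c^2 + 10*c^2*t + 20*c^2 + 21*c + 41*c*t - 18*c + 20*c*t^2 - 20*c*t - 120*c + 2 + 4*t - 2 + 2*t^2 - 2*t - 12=c^2*(10*t + 30) + c*(20*t^2 + 21*t - 117) + 2*t^2 + 2*t - 12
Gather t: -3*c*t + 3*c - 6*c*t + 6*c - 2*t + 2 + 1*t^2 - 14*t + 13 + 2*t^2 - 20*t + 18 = 9*c + 3*t^2 + t*(-9*c - 36) + 33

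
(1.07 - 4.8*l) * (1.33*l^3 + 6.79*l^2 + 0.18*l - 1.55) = -6.384*l^4 - 31.1689*l^3 + 6.4013*l^2 + 7.6326*l - 1.6585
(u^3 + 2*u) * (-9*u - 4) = -9*u^4 - 4*u^3 - 18*u^2 - 8*u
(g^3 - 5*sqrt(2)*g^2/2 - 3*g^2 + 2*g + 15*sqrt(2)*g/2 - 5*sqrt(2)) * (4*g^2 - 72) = 4*g^5 - 10*sqrt(2)*g^4 - 12*g^4 - 64*g^3 + 30*sqrt(2)*g^3 + 216*g^2 + 160*sqrt(2)*g^2 - 540*sqrt(2)*g - 144*g + 360*sqrt(2)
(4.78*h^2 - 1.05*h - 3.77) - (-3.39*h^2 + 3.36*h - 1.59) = 8.17*h^2 - 4.41*h - 2.18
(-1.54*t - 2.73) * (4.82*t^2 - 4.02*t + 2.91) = -7.4228*t^3 - 6.9678*t^2 + 6.4932*t - 7.9443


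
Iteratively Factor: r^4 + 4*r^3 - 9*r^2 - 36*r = (r + 4)*(r^3 - 9*r) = (r + 3)*(r + 4)*(r^2 - 3*r) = r*(r + 3)*(r + 4)*(r - 3)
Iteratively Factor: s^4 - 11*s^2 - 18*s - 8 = (s + 1)*(s^3 - s^2 - 10*s - 8) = (s + 1)^2*(s^2 - 2*s - 8) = (s + 1)^2*(s + 2)*(s - 4)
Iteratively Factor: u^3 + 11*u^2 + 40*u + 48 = (u + 3)*(u^2 + 8*u + 16) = (u + 3)*(u + 4)*(u + 4)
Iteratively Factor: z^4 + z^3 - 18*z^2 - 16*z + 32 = (z - 4)*(z^3 + 5*z^2 + 2*z - 8) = (z - 4)*(z - 1)*(z^2 + 6*z + 8) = (z - 4)*(z - 1)*(z + 4)*(z + 2)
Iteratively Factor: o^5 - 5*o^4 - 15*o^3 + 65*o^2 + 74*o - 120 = (o - 1)*(o^4 - 4*o^3 - 19*o^2 + 46*o + 120) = (o - 5)*(o - 1)*(o^3 + o^2 - 14*o - 24) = (o - 5)*(o - 1)*(o + 2)*(o^2 - o - 12) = (o - 5)*(o - 4)*(o - 1)*(o + 2)*(o + 3)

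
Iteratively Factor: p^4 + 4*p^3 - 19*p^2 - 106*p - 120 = (p + 4)*(p^3 - 19*p - 30) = (p + 3)*(p + 4)*(p^2 - 3*p - 10) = (p - 5)*(p + 3)*(p + 4)*(p + 2)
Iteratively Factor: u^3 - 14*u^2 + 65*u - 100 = (u - 5)*(u^2 - 9*u + 20) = (u - 5)^2*(u - 4)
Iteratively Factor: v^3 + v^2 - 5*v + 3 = (v - 1)*(v^2 + 2*v - 3) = (v - 1)*(v + 3)*(v - 1)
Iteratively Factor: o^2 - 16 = (o + 4)*(o - 4)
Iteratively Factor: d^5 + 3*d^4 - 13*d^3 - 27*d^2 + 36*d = (d - 3)*(d^4 + 6*d^3 + 5*d^2 - 12*d) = d*(d - 3)*(d^3 + 6*d^2 + 5*d - 12) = d*(d - 3)*(d + 4)*(d^2 + 2*d - 3) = d*(d - 3)*(d - 1)*(d + 4)*(d + 3)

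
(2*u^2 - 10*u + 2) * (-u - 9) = -2*u^3 - 8*u^2 + 88*u - 18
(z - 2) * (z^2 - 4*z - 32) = z^3 - 6*z^2 - 24*z + 64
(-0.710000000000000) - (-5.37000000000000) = 4.66000000000000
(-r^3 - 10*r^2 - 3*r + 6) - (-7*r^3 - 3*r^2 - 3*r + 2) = 6*r^3 - 7*r^2 + 4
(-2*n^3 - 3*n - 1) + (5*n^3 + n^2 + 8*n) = 3*n^3 + n^2 + 5*n - 1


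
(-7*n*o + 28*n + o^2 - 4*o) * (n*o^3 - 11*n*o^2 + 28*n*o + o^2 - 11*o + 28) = -7*n^2*o^4 + 105*n^2*o^3 - 504*n^2*o^2 + 784*n^2*o + n*o^5 - 15*n*o^4 + 65*n*o^3 - 7*n*o^2 - 504*n*o + 784*n + o^4 - 15*o^3 + 72*o^2 - 112*o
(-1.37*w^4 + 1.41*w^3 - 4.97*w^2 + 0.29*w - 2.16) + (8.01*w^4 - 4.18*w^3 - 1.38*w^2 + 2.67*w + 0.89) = 6.64*w^4 - 2.77*w^3 - 6.35*w^2 + 2.96*w - 1.27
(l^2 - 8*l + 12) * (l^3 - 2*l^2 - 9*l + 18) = l^5 - 10*l^4 + 19*l^3 + 66*l^2 - 252*l + 216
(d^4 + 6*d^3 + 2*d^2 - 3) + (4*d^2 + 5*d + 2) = d^4 + 6*d^3 + 6*d^2 + 5*d - 1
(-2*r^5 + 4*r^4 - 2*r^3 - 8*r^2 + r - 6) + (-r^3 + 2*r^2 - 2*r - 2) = -2*r^5 + 4*r^4 - 3*r^3 - 6*r^2 - r - 8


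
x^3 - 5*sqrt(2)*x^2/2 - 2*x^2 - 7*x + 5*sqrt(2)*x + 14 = (x - 2)*(x - 7*sqrt(2)/2)*(x + sqrt(2))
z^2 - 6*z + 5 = (z - 5)*(z - 1)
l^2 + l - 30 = (l - 5)*(l + 6)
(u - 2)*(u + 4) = u^2 + 2*u - 8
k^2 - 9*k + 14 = (k - 7)*(k - 2)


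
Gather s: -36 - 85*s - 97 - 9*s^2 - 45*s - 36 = -9*s^2 - 130*s - 169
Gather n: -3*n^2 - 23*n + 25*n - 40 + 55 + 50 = -3*n^2 + 2*n + 65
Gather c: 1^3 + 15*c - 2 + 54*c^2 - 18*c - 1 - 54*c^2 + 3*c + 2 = 0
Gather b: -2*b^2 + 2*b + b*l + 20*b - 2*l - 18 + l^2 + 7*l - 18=-2*b^2 + b*(l + 22) + l^2 + 5*l - 36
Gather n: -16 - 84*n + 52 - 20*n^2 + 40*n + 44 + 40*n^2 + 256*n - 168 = 20*n^2 + 212*n - 88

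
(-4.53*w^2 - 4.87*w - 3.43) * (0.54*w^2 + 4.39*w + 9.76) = -2.4462*w^4 - 22.5165*w^3 - 67.4443*w^2 - 62.5889*w - 33.4768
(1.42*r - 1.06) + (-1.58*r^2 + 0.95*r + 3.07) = -1.58*r^2 + 2.37*r + 2.01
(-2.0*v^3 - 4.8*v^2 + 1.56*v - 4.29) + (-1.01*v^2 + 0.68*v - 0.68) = -2.0*v^3 - 5.81*v^2 + 2.24*v - 4.97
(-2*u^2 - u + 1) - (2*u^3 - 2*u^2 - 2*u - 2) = -2*u^3 + u + 3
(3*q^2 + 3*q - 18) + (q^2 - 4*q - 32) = 4*q^2 - q - 50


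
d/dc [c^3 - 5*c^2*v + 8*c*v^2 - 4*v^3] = 3*c^2 - 10*c*v + 8*v^2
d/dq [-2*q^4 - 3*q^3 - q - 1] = -8*q^3 - 9*q^2 - 1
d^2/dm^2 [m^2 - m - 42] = 2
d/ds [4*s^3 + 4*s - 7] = 12*s^2 + 4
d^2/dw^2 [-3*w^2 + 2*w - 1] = -6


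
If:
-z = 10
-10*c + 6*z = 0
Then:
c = -6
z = -10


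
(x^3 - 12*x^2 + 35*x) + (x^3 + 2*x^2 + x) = 2*x^3 - 10*x^2 + 36*x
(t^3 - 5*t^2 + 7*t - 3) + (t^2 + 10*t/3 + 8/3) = t^3 - 4*t^2 + 31*t/3 - 1/3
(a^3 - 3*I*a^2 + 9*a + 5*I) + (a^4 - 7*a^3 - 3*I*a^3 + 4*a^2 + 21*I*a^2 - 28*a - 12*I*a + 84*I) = a^4 - 6*a^3 - 3*I*a^3 + 4*a^2 + 18*I*a^2 - 19*a - 12*I*a + 89*I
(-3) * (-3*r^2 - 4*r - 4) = 9*r^2 + 12*r + 12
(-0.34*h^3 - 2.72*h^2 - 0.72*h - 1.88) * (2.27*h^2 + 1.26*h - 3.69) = -0.7718*h^5 - 6.6028*h^4 - 3.807*h^3 + 4.862*h^2 + 0.288*h + 6.9372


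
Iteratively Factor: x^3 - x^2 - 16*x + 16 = (x - 4)*(x^2 + 3*x - 4) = (x - 4)*(x + 4)*(x - 1)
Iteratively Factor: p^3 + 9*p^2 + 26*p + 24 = (p + 2)*(p^2 + 7*p + 12) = (p + 2)*(p + 4)*(p + 3)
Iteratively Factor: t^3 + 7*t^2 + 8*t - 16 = (t + 4)*(t^2 + 3*t - 4) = (t - 1)*(t + 4)*(t + 4)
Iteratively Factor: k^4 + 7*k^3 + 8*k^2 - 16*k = (k + 4)*(k^3 + 3*k^2 - 4*k) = (k + 4)^2*(k^2 - k) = k*(k + 4)^2*(k - 1)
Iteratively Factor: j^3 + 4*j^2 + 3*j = (j + 1)*(j^2 + 3*j) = (j + 1)*(j + 3)*(j)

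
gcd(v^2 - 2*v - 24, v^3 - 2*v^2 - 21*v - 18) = v - 6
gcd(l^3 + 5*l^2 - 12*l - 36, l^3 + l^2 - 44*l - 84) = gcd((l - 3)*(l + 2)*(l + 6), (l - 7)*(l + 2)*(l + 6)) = l^2 + 8*l + 12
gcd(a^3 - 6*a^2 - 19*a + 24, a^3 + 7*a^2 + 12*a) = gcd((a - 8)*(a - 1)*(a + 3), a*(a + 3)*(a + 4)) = a + 3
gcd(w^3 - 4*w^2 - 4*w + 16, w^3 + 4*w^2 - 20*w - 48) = w^2 - 2*w - 8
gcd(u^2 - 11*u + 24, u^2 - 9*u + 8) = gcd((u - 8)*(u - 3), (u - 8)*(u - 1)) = u - 8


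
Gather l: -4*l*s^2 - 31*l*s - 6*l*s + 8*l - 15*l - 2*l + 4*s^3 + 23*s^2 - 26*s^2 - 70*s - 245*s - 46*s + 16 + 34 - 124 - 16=l*(-4*s^2 - 37*s - 9) + 4*s^3 - 3*s^2 - 361*s - 90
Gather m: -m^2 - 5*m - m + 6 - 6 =-m^2 - 6*m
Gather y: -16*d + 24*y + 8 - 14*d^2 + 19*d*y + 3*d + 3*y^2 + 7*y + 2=-14*d^2 - 13*d + 3*y^2 + y*(19*d + 31) + 10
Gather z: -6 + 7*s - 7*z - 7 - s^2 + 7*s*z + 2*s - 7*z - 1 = -s^2 + 9*s + z*(7*s - 14) - 14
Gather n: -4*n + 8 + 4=12 - 4*n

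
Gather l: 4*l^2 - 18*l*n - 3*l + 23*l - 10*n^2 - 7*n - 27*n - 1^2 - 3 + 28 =4*l^2 + l*(20 - 18*n) - 10*n^2 - 34*n + 24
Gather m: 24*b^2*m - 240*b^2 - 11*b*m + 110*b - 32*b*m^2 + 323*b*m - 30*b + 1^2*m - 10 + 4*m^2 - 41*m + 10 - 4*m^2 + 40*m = -240*b^2 - 32*b*m^2 + 80*b + m*(24*b^2 + 312*b)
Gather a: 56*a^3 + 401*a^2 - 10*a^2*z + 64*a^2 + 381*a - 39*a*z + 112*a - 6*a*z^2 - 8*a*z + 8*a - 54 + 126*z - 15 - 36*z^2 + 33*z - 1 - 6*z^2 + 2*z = 56*a^3 + a^2*(465 - 10*z) + a*(-6*z^2 - 47*z + 501) - 42*z^2 + 161*z - 70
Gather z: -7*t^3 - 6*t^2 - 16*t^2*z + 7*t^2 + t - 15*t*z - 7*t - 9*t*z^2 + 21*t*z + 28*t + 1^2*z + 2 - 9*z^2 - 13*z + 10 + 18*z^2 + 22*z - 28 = -7*t^3 + t^2 + 22*t + z^2*(9 - 9*t) + z*(-16*t^2 + 6*t + 10) - 16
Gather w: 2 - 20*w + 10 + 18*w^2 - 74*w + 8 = 18*w^2 - 94*w + 20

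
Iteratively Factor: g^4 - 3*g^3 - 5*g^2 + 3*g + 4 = (g + 1)*(g^3 - 4*g^2 - g + 4) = (g + 1)^2*(g^2 - 5*g + 4) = (g - 4)*(g + 1)^2*(g - 1)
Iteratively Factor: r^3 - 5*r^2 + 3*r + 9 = (r - 3)*(r^2 - 2*r - 3) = (r - 3)^2*(r + 1)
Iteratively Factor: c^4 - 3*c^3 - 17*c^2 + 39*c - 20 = (c + 4)*(c^3 - 7*c^2 + 11*c - 5) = (c - 5)*(c + 4)*(c^2 - 2*c + 1) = (c - 5)*(c - 1)*(c + 4)*(c - 1)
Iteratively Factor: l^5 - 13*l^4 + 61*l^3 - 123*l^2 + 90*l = (l - 3)*(l^4 - 10*l^3 + 31*l^2 - 30*l) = (l - 5)*(l - 3)*(l^3 - 5*l^2 + 6*l) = (l - 5)*(l - 3)*(l - 2)*(l^2 - 3*l) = (l - 5)*(l - 3)^2*(l - 2)*(l)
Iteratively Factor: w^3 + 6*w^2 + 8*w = (w + 2)*(w^2 + 4*w) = w*(w + 2)*(w + 4)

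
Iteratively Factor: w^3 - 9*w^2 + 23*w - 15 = (w - 1)*(w^2 - 8*w + 15) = (w - 3)*(w - 1)*(w - 5)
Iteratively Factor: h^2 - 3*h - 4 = (h + 1)*(h - 4)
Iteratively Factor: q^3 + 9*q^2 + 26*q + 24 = (q + 4)*(q^2 + 5*q + 6) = (q + 3)*(q + 4)*(q + 2)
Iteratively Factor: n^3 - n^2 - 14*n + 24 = (n - 2)*(n^2 + n - 12) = (n - 3)*(n - 2)*(n + 4)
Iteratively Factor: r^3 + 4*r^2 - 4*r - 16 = (r - 2)*(r^2 + 6*r + 8) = (r - 2)*(r + 4)*(r + 2)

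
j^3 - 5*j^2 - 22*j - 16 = (j - 8)*(j + 1)*(j + 2)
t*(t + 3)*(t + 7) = t^3 + 10*t^2 + 21*t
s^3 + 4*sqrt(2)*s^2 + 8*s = s*(s + 2*sqrt(2))^2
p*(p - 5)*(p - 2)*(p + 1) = p^4 - 6*p^3 + 3*p^2 + 10*p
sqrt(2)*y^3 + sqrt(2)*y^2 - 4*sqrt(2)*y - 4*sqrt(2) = (y - 2)*(y + 2)*(sqrt(2)*y + sqrt(2))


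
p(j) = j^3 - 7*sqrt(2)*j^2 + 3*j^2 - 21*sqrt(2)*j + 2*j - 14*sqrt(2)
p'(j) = 3*j^2 - 14*sqrt(2)*j + 6*j - 21*sqrt(2) + 2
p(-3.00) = -25.80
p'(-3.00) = 40.70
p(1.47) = -72.25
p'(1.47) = -41.50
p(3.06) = -140.51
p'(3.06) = -41.83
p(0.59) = -38.34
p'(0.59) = -34.80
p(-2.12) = -1.62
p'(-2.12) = 15.04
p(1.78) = -85.32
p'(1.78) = -42.76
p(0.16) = -24.40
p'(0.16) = -29.83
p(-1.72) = 2.34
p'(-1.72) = 4.91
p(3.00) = -137.99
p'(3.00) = -42.10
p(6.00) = -218.37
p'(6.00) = -2.49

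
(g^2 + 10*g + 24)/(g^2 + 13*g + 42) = (g + 4)/(g + 7)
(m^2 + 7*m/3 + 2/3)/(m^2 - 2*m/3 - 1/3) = (m + 2)/(m - 1)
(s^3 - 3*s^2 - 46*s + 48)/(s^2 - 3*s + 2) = (s^2 - 2*s - 48)/(s - 2)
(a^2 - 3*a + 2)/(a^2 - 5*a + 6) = (a - 1)/(a - 3)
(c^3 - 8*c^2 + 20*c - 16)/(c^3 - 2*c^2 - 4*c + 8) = (c - 4)/(c + 2)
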